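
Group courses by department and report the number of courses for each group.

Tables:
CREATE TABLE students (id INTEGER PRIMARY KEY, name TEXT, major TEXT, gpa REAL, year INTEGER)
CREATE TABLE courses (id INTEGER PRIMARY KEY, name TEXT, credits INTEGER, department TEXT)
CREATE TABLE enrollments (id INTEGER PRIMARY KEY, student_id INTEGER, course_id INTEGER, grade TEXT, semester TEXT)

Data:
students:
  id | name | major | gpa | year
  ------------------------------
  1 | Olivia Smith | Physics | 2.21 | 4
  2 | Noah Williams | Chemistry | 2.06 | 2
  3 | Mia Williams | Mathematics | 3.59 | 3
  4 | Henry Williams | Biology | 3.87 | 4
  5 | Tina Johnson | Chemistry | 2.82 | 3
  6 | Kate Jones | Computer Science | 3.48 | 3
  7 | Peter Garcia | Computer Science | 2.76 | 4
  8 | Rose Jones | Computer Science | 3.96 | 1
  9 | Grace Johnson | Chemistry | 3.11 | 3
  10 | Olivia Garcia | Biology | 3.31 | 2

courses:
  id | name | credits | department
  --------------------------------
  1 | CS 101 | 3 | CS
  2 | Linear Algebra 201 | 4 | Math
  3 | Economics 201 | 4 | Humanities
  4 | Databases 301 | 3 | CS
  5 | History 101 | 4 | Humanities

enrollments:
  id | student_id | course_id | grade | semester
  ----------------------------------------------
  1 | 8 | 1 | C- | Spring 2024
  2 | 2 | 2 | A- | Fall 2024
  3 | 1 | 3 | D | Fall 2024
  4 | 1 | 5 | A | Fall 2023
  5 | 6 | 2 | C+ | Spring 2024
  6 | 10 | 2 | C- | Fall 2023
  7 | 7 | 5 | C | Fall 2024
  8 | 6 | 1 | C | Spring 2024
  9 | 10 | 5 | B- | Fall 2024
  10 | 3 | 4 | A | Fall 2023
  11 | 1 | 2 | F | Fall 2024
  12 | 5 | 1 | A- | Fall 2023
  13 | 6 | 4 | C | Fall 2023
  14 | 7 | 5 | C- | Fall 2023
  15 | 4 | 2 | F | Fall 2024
SELECT department, COUNT(*) AS n FROM courses GROUP BY department

Execution result:
department | n
CS | 2
Humanities | 2
Math | 1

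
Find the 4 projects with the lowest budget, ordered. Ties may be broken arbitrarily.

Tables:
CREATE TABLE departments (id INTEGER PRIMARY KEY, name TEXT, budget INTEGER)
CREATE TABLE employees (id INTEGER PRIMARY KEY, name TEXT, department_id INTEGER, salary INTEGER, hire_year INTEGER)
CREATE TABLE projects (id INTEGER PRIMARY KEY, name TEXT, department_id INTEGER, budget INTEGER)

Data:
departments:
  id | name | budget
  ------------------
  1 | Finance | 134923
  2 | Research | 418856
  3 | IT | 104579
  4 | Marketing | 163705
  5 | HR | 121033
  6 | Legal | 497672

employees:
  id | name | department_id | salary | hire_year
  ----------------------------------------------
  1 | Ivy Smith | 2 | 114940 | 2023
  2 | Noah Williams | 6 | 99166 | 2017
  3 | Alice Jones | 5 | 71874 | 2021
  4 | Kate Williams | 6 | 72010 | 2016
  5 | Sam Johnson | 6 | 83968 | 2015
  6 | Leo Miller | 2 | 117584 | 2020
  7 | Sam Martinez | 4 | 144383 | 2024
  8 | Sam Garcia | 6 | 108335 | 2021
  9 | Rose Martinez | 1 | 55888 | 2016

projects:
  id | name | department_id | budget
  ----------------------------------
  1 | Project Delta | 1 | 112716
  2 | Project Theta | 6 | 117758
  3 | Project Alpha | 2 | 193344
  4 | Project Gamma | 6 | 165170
SELECT name, budget FROM projects ORDER BY budget ASC LIMIT 4

Execution result:
name | budget
Project Delta | 112716
Project Theta | 117758
Project Gamma | 165170
Project Alpha | 193344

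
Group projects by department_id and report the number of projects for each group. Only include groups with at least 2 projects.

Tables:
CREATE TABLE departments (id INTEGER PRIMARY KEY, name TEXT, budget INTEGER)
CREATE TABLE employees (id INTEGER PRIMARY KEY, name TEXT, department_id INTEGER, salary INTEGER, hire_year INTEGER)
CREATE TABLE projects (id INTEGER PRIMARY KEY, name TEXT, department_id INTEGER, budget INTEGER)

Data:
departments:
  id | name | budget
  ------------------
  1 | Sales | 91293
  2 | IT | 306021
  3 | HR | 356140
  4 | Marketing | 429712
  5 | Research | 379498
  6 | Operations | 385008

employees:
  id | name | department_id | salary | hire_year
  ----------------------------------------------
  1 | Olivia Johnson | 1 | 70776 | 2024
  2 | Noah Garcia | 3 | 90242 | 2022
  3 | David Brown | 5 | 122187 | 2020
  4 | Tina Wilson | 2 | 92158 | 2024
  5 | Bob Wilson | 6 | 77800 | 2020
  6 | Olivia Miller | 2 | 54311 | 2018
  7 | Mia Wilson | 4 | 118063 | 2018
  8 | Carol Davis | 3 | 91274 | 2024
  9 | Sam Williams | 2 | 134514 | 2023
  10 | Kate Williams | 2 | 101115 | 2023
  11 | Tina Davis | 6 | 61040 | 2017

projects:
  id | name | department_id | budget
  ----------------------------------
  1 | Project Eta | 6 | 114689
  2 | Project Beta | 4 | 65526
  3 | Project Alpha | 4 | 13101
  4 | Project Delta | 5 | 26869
SELECT department_id, COUNT(*) AS n FROM projects GROUP BY department_id HAVING COUNT(*) >= 2

Execution result:
department_id | n
4 | 2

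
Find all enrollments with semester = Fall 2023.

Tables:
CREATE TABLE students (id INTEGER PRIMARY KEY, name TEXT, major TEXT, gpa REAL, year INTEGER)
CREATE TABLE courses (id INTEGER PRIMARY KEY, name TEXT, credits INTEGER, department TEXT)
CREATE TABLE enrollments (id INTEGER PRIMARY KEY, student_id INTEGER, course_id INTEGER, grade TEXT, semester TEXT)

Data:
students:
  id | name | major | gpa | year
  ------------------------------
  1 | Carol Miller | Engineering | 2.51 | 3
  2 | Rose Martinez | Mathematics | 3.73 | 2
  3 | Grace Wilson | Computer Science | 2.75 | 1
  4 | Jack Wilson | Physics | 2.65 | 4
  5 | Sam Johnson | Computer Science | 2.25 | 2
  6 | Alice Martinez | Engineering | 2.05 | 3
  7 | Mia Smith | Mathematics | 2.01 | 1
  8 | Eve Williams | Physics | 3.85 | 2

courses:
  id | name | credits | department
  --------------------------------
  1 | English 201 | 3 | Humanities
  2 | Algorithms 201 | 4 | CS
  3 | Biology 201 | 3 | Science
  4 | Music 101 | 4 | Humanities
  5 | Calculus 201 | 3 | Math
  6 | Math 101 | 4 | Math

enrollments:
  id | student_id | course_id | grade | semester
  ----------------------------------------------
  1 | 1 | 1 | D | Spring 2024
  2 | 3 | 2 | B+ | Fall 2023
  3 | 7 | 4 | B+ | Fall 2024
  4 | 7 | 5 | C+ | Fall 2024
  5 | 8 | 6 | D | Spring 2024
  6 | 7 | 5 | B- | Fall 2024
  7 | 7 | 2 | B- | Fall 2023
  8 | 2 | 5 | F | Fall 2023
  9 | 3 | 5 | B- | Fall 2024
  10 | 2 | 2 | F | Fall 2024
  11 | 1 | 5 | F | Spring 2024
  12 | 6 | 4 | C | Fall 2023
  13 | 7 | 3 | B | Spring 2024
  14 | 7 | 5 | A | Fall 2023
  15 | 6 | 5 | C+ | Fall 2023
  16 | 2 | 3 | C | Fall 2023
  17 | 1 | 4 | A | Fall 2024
SELECT id, semester FROM enrollments WHERE semester = 'Fall 2023'

Execution result:
id | semester
2 | Fall 2023
7 | Fall 2023
8 | Fall 2023
12 | Fall 2023
14 | Fall 2023
15 | Fall 2023
16 | Fall 2023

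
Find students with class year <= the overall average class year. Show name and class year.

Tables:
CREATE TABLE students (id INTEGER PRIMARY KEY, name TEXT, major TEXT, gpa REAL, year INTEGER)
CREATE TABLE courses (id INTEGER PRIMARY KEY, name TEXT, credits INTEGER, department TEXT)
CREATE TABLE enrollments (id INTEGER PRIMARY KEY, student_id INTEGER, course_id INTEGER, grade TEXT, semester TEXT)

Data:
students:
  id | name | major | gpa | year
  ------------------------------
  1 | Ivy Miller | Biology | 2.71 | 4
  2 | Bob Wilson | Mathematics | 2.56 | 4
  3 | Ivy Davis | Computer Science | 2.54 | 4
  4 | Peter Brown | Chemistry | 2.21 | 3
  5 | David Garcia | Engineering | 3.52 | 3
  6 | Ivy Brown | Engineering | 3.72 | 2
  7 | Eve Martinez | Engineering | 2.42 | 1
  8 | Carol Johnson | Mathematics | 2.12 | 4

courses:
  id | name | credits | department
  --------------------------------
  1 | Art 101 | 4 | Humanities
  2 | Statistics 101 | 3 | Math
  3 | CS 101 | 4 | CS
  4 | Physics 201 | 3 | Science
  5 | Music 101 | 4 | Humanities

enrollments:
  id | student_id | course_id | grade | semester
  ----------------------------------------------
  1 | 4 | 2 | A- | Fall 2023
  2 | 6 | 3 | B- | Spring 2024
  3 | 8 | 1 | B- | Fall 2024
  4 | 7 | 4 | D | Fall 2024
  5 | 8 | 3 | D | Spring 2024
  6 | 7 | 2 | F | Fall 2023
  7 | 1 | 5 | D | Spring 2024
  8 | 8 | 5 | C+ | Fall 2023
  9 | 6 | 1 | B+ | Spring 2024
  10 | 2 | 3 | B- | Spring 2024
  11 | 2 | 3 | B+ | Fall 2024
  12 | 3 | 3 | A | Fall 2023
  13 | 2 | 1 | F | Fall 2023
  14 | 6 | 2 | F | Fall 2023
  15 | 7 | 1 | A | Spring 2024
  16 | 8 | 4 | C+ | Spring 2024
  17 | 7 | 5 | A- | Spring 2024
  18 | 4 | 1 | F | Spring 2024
SELECT name, year FROM students WHERE year <= (SELECT AVG(year) FROM students)

Execution result:
name | year
Peter Brown | 3
David Garcia | 3
Ivy Brown | 2
Eve Martinez | 1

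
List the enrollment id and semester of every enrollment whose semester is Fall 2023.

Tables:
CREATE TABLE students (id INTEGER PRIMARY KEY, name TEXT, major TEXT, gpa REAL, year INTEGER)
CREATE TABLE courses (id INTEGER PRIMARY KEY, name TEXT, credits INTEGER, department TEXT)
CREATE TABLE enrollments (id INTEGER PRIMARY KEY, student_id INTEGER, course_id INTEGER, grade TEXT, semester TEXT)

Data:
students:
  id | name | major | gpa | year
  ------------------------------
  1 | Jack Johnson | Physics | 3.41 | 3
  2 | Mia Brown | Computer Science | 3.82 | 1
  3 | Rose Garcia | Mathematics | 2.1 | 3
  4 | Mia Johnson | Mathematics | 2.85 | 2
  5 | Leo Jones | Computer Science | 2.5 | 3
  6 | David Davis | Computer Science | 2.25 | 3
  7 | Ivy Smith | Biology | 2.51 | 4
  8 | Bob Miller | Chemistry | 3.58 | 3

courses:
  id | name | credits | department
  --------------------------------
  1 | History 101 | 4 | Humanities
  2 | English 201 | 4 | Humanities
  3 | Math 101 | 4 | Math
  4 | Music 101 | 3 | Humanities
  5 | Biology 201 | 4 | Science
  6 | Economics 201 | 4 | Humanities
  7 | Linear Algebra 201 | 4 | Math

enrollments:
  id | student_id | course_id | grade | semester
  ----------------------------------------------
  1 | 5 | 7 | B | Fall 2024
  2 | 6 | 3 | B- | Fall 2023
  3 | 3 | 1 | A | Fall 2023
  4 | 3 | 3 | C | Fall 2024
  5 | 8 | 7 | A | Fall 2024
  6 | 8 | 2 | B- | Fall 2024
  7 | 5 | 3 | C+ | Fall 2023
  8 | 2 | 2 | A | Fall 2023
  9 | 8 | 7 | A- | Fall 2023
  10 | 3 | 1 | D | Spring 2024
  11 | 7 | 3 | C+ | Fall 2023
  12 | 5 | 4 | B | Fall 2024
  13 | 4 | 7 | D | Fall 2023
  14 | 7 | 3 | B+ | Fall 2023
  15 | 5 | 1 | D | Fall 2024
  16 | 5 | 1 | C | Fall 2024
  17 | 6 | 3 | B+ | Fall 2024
SELECT id, semester FROM enrollments WHERE semester = 'Fall 2023'

Execution result:
id | semester
2 | Fall 2023
3 | Fall 2023
7 | Fall 2023
8 | Fall 2023
9 | Fall 2023
11 | Fall 2023
13 | Fall 2023
14 | Fall 2023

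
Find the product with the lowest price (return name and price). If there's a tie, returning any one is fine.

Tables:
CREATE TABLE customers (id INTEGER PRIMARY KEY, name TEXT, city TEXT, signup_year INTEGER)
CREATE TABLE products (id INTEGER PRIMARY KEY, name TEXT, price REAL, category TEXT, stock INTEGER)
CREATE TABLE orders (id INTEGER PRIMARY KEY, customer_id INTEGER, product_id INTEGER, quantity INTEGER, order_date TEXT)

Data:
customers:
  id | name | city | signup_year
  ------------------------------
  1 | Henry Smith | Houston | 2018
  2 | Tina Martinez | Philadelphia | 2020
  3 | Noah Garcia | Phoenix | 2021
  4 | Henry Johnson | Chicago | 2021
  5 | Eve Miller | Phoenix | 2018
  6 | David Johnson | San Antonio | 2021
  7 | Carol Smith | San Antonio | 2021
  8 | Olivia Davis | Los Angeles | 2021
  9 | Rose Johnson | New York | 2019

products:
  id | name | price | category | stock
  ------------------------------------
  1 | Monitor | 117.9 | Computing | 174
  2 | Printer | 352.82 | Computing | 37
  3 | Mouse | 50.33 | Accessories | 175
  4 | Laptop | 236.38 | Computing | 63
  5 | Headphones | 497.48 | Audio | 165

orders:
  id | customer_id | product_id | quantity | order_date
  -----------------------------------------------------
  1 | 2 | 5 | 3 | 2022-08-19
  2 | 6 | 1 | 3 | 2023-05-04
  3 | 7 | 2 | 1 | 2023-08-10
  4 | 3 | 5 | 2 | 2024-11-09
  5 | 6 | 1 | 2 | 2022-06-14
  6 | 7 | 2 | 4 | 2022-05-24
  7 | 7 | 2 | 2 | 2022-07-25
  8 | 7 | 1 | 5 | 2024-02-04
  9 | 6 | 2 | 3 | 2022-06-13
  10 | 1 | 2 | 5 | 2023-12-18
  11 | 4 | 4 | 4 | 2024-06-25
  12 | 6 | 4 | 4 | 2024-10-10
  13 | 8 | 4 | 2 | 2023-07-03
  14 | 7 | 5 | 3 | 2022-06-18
SELECT name, price FROM products ORDER BY price ASC LIMIT 1

Execution result:
name | price
Mouse | 50.33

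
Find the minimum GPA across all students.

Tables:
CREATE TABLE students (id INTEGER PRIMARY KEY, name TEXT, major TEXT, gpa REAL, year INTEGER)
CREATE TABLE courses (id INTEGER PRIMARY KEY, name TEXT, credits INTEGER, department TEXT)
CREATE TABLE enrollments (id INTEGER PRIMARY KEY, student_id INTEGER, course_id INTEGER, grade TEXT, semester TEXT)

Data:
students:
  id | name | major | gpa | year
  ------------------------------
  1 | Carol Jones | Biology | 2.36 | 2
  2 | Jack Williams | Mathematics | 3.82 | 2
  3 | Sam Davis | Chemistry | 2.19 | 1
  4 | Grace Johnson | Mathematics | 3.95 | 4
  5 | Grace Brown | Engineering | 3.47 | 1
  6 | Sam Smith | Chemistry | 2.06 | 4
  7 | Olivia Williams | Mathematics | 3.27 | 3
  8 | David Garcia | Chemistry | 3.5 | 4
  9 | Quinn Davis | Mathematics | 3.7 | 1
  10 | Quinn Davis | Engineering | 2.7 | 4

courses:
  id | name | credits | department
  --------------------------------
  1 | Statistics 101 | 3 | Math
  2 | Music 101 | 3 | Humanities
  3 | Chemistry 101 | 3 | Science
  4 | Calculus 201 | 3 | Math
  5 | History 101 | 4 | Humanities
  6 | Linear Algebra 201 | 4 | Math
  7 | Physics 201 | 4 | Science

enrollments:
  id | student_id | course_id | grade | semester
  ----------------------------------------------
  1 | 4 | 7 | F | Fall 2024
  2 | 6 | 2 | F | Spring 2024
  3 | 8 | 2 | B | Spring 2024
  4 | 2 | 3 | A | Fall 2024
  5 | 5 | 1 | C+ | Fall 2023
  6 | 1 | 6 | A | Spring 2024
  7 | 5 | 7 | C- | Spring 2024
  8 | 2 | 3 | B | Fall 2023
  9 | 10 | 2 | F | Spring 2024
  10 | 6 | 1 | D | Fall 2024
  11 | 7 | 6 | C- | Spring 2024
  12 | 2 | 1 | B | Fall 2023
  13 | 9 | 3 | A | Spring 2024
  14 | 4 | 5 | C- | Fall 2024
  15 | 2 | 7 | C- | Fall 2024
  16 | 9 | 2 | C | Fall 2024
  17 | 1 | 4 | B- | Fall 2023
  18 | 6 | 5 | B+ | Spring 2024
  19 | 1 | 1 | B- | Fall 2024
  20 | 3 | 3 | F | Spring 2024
SELECT MIN(gpa) FROM students

Execution result:
2.06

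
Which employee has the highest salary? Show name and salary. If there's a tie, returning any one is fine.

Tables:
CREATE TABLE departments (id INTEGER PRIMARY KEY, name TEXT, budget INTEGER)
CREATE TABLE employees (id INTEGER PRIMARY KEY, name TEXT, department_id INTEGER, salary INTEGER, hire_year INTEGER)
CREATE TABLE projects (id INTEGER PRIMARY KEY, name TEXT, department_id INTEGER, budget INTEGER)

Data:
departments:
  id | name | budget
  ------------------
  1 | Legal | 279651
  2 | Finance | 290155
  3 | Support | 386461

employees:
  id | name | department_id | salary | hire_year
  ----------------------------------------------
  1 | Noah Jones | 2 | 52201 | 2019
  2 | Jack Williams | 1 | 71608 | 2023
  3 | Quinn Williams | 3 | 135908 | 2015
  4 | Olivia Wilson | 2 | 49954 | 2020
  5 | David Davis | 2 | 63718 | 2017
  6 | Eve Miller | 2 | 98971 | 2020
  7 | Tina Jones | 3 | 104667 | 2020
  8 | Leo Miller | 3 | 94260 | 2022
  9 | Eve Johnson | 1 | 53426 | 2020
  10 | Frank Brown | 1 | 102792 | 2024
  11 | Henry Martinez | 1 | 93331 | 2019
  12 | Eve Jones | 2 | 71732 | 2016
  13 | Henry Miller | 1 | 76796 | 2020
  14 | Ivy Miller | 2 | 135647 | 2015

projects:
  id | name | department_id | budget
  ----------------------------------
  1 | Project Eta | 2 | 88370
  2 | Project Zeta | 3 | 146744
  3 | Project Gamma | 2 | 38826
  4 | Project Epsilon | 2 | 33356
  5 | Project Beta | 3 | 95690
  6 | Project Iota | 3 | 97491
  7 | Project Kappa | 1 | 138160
SELECT name, salary FROM employees ORDER BY salary DESC LIMIT 1

Execution result:
name | salary
Quinn Williams | 135908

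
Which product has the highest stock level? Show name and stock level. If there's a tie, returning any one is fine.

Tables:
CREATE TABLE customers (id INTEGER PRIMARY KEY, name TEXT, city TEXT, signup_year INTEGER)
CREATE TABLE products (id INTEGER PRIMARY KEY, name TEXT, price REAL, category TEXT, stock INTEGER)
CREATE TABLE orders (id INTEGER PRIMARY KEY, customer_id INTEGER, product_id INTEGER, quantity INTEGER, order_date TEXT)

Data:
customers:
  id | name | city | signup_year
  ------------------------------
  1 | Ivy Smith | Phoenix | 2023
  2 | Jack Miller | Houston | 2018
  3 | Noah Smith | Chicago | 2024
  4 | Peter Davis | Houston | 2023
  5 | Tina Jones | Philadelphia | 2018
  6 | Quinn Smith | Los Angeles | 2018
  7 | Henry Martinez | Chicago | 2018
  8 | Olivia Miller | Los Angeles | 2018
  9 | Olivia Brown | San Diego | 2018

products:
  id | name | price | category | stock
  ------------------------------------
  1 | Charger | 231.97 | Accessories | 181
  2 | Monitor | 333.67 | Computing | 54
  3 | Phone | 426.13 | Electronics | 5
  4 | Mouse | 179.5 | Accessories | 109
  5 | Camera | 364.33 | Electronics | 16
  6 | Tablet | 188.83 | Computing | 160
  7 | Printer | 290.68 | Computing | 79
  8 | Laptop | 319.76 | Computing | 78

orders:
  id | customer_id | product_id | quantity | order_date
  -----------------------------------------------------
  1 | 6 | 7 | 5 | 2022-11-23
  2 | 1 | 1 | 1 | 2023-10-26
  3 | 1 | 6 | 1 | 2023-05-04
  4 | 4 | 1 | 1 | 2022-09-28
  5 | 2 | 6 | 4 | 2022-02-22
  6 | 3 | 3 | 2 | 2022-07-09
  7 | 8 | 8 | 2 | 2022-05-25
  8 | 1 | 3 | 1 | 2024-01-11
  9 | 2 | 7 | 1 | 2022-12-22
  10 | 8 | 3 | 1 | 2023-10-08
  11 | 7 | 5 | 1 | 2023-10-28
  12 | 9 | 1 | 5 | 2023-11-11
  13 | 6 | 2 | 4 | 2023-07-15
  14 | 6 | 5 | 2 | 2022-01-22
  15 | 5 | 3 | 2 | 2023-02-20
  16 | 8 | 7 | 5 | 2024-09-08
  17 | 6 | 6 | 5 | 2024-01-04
SELECT name, stock FROM products ORDER BY stock DESC LIMIT 1

Execution result:
name | stock
Charger | 181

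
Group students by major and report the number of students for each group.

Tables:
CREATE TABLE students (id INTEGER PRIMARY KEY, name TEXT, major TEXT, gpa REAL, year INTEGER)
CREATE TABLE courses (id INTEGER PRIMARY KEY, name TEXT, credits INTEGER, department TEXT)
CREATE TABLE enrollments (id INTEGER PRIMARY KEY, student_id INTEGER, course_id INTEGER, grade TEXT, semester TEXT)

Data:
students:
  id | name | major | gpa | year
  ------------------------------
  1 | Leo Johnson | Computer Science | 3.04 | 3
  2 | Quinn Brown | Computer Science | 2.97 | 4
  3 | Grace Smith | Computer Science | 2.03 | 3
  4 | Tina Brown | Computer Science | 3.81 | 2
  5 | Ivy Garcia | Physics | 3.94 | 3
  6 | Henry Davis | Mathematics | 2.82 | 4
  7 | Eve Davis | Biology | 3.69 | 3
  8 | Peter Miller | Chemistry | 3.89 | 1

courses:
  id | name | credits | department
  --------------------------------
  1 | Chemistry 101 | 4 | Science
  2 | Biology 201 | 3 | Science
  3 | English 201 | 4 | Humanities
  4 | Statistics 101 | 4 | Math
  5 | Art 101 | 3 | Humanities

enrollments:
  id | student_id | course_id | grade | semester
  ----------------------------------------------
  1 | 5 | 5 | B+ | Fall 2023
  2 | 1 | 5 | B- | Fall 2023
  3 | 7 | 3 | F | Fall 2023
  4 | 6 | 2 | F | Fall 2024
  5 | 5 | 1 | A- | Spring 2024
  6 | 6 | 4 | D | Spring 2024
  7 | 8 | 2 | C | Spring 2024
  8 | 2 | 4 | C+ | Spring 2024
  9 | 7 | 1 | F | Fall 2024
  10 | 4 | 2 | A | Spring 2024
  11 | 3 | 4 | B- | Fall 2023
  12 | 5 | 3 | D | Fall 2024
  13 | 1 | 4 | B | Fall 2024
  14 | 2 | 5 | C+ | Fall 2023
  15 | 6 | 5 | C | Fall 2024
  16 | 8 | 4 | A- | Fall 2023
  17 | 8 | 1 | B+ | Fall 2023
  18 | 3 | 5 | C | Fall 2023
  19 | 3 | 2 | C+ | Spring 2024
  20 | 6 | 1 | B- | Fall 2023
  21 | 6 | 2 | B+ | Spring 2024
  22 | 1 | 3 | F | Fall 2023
SELECT major, COUNT(*) AS n FROM students GROUP BY major

Execution result:
major | n
Biology | 1
Chemistry | 1
Computer Science | 4
Mathematics | 1
Physics | 1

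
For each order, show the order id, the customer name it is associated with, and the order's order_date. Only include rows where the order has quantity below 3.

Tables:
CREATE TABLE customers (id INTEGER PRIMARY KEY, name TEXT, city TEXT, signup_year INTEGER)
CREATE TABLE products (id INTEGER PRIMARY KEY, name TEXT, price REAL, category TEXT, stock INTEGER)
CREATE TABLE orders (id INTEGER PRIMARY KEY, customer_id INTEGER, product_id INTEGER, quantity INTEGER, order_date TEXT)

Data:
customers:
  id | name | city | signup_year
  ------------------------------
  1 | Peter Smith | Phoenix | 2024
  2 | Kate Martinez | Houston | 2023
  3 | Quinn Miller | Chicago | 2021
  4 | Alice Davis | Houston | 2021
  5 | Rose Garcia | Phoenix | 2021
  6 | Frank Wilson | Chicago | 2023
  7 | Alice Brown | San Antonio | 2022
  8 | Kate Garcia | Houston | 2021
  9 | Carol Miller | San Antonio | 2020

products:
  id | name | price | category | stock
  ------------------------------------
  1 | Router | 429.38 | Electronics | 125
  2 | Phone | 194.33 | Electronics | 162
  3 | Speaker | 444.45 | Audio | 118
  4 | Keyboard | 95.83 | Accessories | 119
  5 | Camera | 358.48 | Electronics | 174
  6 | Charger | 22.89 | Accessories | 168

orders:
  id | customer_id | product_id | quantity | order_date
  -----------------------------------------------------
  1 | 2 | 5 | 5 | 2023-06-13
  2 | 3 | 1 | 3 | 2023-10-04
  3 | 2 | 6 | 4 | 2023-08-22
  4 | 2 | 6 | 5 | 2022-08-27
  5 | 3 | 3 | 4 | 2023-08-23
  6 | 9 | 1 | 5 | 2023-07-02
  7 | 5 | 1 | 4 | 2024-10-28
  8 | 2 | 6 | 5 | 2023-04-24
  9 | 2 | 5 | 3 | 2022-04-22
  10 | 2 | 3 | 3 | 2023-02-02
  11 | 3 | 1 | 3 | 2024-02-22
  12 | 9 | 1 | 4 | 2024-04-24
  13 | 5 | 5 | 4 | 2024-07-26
SELECT c.id, p.name AS customer, c.order_date FROM orders c JOIN customers p ON c.customer_id = p.id WHERE c.quantity < 3

Execution result:
(no rows)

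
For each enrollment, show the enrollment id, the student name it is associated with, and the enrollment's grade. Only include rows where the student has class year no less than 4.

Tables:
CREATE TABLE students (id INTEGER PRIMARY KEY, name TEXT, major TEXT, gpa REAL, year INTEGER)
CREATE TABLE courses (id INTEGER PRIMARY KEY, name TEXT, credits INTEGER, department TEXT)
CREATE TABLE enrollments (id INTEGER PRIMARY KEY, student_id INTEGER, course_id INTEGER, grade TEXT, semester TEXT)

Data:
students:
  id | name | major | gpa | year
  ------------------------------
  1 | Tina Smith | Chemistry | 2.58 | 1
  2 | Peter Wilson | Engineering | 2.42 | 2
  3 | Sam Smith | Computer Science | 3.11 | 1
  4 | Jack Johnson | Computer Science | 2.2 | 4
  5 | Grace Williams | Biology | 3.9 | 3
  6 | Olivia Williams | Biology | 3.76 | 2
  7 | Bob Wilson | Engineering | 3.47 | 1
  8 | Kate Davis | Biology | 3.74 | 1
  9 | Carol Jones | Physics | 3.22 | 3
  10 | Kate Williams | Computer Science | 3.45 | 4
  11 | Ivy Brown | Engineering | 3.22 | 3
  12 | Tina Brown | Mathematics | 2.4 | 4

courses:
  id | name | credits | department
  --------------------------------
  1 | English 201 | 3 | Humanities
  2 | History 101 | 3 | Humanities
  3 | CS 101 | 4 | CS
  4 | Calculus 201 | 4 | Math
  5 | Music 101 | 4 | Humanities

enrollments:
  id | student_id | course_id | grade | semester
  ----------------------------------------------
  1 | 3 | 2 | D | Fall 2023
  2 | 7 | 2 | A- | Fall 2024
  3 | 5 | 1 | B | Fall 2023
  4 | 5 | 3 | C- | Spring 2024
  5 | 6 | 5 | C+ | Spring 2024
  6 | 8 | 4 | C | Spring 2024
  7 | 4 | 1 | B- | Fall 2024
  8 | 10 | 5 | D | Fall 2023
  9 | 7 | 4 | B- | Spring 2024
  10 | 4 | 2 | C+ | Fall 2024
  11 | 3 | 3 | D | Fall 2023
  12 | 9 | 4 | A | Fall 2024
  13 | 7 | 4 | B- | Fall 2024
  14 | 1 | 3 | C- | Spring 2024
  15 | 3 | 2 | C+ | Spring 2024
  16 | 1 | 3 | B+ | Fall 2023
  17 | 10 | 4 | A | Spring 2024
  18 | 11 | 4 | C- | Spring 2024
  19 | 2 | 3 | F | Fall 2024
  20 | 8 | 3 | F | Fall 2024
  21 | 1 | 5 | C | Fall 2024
SELECT c.id, p.name AS student, c.grade FROM enrollments c JOIN students p ON c.student_id = p.id WHERE p.year >= 4

Execution result:
id | student | grade
7 | Jack Johnson | B-
8 | Kate Williams | D
10 | Jack Johnson | C+
17 | Kate Williams | A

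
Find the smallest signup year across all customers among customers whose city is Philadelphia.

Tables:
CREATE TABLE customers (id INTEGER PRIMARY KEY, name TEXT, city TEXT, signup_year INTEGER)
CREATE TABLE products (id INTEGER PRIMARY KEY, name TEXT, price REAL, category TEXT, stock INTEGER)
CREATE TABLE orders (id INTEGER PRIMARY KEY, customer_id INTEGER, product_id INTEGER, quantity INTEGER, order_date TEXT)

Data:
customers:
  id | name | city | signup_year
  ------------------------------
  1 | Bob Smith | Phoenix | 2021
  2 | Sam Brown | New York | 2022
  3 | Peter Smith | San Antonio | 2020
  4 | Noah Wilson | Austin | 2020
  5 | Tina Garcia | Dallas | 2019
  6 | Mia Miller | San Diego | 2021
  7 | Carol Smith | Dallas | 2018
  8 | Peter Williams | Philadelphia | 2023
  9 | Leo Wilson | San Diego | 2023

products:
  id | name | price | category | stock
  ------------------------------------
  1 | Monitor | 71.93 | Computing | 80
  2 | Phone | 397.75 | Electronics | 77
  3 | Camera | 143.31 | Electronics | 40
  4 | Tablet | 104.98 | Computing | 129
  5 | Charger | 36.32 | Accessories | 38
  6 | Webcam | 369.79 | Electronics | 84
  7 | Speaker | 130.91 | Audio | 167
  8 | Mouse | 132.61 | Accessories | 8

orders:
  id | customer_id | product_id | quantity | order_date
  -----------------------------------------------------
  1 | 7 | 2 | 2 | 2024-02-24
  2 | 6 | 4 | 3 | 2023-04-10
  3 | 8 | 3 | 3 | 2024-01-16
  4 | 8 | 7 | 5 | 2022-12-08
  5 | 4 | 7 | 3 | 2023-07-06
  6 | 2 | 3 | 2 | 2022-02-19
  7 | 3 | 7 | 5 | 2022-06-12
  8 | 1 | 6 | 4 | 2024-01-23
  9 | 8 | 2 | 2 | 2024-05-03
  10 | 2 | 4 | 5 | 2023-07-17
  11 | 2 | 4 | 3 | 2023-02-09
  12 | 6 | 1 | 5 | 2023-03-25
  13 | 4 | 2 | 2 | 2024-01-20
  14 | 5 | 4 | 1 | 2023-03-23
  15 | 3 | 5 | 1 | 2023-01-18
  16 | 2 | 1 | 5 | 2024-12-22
SELECT MIN(signup_year) FROM customers WHERE city = 'Philadelphia'

Execution result:
2023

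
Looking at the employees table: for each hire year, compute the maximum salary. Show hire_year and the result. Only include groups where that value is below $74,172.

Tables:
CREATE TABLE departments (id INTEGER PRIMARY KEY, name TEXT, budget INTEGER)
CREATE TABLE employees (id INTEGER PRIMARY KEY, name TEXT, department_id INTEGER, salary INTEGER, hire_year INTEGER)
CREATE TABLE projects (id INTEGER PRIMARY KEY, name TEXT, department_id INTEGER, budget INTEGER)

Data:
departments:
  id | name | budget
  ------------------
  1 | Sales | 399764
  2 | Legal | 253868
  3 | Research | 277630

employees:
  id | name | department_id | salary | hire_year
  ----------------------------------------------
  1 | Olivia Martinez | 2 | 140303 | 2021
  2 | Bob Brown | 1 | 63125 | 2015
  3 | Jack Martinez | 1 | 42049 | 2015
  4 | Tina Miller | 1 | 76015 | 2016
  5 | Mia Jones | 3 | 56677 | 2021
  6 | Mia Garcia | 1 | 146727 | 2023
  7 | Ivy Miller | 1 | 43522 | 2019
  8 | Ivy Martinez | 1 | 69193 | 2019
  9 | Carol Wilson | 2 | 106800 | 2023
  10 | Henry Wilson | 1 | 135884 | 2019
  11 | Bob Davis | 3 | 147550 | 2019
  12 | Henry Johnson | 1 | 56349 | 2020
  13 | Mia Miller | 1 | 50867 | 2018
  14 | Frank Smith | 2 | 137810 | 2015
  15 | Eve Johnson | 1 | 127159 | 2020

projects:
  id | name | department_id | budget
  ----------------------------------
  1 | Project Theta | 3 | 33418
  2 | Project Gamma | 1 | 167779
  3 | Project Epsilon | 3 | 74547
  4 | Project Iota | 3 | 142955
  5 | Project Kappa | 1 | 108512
SELECT hire_year, MAX(salary) AS max_salary FROM employees GROUP BY hire_year HAVING MAX(salary) < 74172

Execution result:
hire_year | max_salary
2018 | 50867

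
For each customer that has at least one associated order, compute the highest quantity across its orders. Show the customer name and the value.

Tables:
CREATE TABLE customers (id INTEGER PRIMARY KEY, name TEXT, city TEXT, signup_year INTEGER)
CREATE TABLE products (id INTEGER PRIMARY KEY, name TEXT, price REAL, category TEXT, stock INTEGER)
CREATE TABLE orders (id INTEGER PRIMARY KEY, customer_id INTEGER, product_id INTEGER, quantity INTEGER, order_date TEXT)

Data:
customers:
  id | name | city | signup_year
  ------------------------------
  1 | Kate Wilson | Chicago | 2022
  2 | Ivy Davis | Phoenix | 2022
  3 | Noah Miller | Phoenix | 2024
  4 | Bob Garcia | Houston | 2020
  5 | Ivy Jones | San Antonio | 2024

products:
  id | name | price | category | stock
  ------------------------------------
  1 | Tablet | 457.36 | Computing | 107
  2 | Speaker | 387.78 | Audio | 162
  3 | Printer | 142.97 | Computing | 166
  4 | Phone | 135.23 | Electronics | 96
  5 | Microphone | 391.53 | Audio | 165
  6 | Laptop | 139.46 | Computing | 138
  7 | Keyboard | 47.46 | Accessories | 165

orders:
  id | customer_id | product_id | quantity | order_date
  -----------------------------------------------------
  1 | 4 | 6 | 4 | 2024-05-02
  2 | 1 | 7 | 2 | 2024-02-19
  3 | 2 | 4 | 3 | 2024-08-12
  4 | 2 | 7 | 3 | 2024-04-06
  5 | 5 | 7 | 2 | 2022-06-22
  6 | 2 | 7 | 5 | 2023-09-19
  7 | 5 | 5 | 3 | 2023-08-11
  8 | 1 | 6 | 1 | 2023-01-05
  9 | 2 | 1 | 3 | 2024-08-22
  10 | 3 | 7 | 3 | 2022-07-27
SELECT p.name, MAX(c.quantity) AS max_quantity FROM orders c JOIN customers p ON c.customer_id = p.id GROUP BY p.id, p.name

Execution result:
name | max_quantity
Kate Wilson | 2
Ivy Davis | 5
Noah Miller | 3
Bob Garcia | 4
Ivy Jones | 3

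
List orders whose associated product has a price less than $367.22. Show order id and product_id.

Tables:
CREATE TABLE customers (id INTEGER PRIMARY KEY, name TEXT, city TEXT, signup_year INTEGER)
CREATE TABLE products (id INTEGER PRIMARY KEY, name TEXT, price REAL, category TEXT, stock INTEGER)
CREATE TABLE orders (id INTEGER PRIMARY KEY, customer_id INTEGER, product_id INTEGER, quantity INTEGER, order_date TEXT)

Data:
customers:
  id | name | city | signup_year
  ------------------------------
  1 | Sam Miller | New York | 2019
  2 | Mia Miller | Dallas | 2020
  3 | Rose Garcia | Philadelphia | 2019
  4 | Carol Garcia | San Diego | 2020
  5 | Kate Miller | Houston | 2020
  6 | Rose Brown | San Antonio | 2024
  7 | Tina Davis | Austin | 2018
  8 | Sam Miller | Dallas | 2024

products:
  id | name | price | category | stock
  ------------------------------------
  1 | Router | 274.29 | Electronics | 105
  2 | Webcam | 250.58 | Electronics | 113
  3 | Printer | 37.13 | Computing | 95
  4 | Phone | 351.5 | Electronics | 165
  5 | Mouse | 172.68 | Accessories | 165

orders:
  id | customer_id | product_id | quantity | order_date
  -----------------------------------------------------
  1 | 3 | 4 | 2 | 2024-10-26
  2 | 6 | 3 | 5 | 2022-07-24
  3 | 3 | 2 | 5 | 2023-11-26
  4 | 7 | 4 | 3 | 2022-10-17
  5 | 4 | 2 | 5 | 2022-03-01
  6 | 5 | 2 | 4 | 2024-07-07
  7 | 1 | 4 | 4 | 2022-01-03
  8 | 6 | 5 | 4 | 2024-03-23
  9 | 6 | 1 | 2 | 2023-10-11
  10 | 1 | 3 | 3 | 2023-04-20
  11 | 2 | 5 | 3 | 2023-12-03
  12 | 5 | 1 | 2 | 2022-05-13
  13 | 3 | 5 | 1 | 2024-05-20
SELECT id, product_id FROM orders WHERE product_id IN (SELECT id FROM products WHERE price < 367.22)

Execution result:
id | product_id
1 | 4
2 | 3
3 | 2
4 | 4
5 | 2
6 | 2
7 | 4
8 | 5
9 | 1
10 | 3
11 | 5
12 | 1
13 | 5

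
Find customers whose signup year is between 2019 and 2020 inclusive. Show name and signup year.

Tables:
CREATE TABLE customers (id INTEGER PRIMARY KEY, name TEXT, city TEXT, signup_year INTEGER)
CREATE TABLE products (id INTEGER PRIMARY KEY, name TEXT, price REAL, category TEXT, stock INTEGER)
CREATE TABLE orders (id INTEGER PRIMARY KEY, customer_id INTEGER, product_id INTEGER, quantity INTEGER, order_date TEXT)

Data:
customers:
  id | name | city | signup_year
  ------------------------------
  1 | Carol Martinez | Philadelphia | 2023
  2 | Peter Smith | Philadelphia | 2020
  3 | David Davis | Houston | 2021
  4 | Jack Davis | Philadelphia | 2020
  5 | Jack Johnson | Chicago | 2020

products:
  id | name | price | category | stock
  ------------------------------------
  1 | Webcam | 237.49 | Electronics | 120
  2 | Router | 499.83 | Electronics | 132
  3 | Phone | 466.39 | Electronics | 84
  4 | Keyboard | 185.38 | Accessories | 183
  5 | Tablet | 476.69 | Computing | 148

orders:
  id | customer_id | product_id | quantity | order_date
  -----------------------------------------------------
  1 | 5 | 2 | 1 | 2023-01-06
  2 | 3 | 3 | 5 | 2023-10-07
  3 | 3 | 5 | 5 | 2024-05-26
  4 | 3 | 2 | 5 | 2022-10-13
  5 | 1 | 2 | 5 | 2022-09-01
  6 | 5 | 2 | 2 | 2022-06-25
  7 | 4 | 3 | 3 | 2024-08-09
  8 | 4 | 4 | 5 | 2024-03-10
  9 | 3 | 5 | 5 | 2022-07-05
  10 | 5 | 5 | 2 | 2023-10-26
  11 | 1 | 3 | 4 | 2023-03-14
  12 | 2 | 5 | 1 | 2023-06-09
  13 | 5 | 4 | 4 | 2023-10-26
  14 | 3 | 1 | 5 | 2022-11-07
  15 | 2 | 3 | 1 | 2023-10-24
SELECT name, signup_year FROM customers WHERE signup_year BETWEEN 2019 AND 2020

Execution result:
name | signup_year
Peter Smith | 2020
Jack Davis | 2020
Jack Johnson | 2020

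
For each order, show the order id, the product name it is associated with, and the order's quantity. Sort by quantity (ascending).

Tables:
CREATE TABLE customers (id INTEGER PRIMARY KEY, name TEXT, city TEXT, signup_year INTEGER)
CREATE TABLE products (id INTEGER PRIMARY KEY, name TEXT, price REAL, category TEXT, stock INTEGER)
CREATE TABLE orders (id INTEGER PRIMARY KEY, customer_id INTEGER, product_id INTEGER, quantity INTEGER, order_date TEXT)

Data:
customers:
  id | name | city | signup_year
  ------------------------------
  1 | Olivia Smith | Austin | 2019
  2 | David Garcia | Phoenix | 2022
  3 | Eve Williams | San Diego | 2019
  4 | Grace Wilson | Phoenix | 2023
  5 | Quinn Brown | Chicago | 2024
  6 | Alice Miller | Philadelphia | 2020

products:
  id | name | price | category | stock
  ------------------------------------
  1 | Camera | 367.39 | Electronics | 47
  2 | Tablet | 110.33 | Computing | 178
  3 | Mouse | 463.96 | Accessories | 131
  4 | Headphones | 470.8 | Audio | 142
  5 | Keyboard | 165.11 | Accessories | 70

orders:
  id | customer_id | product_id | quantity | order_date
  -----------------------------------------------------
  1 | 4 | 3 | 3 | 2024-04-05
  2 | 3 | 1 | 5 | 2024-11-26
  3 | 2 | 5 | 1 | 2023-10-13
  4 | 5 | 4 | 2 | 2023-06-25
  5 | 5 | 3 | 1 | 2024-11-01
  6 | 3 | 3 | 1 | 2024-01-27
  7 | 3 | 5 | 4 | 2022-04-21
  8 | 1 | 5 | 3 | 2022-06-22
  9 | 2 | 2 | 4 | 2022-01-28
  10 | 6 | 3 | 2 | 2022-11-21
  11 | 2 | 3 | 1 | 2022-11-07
SELECT c.id, p.name AS product, c.quantity FROM orders c JOIN products p ON c.product_id = p.id ORDER BY c.quantity ASC

Execution result:
id | product | quantity
3 | Keyboard | 1
5 | Mouse | 1
6 | Mouse | 1
11 | Mouse | 1
4 | Headphones | 2
10 | Mouse | 2
1 | Mouse | 3
8 | Keyboard | 3
7 | Keyboard | 4
9 | Tablet | 4
2 | Camera | 5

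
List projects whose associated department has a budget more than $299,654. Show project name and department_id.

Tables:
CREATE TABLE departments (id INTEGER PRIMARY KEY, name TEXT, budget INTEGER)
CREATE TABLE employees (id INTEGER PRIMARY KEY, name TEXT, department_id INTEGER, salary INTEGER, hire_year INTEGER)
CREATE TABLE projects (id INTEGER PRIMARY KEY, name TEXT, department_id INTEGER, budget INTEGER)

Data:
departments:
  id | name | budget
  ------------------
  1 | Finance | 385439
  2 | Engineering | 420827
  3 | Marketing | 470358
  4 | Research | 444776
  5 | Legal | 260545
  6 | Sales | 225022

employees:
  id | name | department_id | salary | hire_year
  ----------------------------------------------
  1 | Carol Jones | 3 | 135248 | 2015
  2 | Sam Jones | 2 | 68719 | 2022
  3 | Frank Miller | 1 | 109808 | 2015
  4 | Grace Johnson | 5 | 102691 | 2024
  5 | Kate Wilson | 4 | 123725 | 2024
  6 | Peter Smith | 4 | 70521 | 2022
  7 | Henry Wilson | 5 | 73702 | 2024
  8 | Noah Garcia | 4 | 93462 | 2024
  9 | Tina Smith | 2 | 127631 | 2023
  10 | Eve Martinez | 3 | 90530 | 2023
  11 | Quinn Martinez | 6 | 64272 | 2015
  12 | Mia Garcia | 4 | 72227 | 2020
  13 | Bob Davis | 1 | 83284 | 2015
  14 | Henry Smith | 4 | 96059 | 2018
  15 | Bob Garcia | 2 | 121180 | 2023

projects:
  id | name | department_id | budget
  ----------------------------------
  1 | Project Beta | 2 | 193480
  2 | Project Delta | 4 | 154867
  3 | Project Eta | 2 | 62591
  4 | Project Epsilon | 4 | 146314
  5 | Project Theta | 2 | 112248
SELECT name, department_id FROM projects WHERE department_id IN (SELECT id FROM departments WHERE budget > 299654)

Execution result:
name | department_id
Project Beta | 2
Project Delta | 4
Project Eta | 2
Project Epsilon | 4
Project Theta | 2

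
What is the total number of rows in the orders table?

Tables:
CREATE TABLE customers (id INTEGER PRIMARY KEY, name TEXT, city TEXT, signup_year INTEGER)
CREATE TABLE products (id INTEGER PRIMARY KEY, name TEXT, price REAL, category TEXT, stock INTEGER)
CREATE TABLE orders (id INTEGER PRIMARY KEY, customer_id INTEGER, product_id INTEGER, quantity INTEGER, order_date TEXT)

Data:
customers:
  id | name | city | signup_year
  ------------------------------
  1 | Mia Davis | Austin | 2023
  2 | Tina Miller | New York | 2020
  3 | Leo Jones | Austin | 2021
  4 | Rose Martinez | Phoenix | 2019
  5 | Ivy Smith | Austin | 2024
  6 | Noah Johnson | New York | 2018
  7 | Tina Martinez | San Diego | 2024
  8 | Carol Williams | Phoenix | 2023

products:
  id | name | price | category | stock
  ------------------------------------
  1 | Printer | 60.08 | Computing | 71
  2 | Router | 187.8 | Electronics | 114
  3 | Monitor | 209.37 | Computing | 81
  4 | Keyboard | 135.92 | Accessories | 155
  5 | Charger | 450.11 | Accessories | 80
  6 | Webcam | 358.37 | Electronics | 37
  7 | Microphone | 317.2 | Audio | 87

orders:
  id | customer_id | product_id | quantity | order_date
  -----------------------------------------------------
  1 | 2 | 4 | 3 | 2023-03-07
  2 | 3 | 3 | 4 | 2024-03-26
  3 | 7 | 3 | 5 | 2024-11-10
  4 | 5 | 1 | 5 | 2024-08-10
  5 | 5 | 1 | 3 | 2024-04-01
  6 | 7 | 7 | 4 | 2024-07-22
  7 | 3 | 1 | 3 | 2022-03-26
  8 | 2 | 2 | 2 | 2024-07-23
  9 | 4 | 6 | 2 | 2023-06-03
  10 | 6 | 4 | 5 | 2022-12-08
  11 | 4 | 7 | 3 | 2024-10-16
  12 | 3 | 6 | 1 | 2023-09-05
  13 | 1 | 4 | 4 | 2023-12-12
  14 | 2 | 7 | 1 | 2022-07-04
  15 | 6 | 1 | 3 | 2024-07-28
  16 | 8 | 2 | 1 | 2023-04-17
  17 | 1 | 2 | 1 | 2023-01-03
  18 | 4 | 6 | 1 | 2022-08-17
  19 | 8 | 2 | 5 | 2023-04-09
SELECT COUNT(*) FROM orders

Execution result:
19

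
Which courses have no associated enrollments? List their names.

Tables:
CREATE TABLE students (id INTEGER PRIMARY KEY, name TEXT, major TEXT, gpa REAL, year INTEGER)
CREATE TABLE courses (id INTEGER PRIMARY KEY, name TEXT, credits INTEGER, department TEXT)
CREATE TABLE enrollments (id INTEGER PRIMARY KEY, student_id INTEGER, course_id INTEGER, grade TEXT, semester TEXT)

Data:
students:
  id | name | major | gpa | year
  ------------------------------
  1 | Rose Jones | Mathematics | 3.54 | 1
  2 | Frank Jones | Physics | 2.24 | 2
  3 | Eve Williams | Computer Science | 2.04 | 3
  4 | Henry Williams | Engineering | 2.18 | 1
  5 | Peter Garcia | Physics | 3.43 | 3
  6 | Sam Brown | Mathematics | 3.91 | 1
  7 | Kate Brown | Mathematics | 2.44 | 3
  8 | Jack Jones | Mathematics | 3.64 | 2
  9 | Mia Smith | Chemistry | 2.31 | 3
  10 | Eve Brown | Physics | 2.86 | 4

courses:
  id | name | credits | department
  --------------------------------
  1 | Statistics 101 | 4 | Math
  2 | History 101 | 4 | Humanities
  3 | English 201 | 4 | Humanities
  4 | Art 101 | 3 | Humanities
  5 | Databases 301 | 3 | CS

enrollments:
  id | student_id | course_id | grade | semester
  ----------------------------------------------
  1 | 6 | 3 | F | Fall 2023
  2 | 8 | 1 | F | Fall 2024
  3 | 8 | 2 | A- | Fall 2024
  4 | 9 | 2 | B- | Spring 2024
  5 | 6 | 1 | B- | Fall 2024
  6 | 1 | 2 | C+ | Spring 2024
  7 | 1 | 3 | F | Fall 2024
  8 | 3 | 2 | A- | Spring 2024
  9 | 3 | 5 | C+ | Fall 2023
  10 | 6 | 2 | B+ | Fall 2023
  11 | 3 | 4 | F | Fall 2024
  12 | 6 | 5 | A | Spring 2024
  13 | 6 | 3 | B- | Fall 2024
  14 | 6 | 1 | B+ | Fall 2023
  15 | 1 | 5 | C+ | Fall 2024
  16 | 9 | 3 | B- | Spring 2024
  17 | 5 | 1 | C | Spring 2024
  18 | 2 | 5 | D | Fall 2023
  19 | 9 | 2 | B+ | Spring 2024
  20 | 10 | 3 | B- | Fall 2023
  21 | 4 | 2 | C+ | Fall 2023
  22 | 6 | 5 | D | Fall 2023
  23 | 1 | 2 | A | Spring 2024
SELECT p.name FROM courses p LEFT JOIN enrollments c ON c.course_id = p.id WHERE c.id IS NULL

Execution result:
(no rows)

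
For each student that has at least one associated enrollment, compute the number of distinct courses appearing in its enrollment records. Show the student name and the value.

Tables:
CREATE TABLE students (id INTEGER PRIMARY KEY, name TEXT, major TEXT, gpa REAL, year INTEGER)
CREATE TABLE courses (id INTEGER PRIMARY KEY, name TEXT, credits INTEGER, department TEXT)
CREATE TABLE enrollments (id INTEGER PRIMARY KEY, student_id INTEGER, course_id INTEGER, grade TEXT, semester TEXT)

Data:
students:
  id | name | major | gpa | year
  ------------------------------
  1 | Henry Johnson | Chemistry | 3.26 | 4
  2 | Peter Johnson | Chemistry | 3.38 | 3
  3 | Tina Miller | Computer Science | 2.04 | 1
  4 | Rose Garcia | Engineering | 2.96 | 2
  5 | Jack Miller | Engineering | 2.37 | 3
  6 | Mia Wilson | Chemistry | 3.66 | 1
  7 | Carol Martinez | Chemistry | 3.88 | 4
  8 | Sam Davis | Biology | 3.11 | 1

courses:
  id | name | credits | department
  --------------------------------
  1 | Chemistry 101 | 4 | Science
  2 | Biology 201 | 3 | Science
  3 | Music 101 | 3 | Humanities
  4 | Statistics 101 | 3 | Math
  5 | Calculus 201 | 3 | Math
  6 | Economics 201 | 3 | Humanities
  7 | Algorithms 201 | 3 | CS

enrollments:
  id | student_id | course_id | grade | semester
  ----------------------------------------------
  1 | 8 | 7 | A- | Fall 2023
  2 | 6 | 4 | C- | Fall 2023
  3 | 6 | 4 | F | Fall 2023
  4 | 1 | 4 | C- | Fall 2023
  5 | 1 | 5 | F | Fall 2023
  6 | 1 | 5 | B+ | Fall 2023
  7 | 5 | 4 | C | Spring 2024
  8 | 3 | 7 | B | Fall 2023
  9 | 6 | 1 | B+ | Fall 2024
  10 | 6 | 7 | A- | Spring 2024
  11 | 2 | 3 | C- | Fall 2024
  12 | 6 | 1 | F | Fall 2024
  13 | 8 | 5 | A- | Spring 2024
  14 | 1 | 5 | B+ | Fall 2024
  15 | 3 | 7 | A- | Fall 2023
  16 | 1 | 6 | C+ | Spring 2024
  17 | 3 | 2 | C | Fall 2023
SELECT p.name, COUNT(DISTINCT c.course_id) AS distinct_course_count FROM enrollments c JOIN students p ON c.student_id = p.id GROUP BY p.id, p.name

Execution result:
name | distinct_course_count
Henry Johnson | 3
Peter Johnson | 1
Tina Miller | 2
Jack Miller | 1
Mia Wilson | 3
Sam Davis | 2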